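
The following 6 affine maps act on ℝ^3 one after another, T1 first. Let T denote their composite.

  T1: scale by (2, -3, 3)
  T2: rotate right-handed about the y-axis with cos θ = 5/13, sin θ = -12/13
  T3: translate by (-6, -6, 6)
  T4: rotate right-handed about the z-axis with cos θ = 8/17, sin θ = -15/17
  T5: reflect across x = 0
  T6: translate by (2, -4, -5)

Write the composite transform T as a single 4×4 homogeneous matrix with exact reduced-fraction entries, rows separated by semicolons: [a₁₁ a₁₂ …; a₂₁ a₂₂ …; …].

T = [-80/221 45/17 288/221 172/17; -150/221 -24/17 540/221 -26/17; 24/13 0 15/13 1; 0 0 0 1]

T1 = [2 0 0 0; 0 -3 0 0; 0 0 3 0; 0 0 0 1]
T2·T1 = [10/13 0 -36/13 0; 0 -3 0 0; 24/13 0 15/13 0; 0 0 0 1]
T3·…·T1 = [10/13 0 -36/13 -6; 0 -3 0 -6; 24/13 0 15/13 6; 0 0 0 1]
T4·…·T1 = [80/221 -45/17 -288/221 -138/17; -150/221 -24/17 540/221 42/17; 24/13 0 15/13 6; 0 0 0 1]
T5·…·T1 = [-80/221 45/17 288/221 138/17; -150/221 -24/17 540/221 42/17; 24/13 0 15/13 6; 0 0 0 1]
T6·…·T1 = [-80/221 45/17 288/221 172/17; -150/221 -24/17 540/221 -26/17; 24/13 0 15/13 1; 0 0 0 1]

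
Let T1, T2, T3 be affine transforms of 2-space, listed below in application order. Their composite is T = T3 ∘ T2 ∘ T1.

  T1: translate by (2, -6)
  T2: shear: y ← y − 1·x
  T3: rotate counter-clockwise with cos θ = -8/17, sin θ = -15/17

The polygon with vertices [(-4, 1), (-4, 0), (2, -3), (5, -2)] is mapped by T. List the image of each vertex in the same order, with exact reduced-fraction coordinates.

image vertices: (-29/17, 54/17), (-44/17, 62/17), (-227/17, 44/17), (-281/17, 15/17)

T1 translate by (2, -6): (-4, 1) → (-2, -5); (-4, 0) → (-2, -6); (2, -3) → (4, -9); (5, -2) → (7, -8)
T2 shear: y ← y − 1·x: (-2, -5) → (-2, -3); (-2, -6) → (-2, -4); (4, -9) → (4, -13); (7, -8) → (7, -15)
T3 rotate counter-clockwise with cos θ = -8/17, sin θ = -15/17: (-2, -3) → (-29/17, 54/17); (-2, -4) → (-44/17, 62/17); (4, -13) → (-227/17, 44/17); (7, -15) → (-281/17, 15/17)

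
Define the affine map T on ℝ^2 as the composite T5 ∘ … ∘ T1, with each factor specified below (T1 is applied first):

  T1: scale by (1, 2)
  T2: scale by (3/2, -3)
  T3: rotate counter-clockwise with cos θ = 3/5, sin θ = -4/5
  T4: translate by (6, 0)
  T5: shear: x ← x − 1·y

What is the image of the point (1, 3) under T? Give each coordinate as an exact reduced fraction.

T(p) = (9/2, -12)

T1 scale by (1, 2): (1, 3) → (1, 6)
T2 scale by (3/2, -3): (1, 6) → (3/2, -18)
T3 rotate counter-clockwise with cos θ = 3/5, sin θ = -4/5: (3/2, -18) → (-27/2, -12)
T4 translate by (6, 0): (-27/2, -12) → (-15/2, -12)
T5 shear: x ← x − 1·y: (-15/2, -12) → (9/2, -12)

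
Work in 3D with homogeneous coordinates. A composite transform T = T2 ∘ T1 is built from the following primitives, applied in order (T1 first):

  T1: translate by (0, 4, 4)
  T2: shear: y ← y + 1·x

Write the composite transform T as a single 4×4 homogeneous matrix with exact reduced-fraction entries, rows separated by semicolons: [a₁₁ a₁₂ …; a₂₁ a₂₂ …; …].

T = [1 0 0 0; 1 1 0 4; 0 0 1 4; 0 0 0 1]

T1 = [1 0 0 0; 0 1 0 4; 0 0 1 4; 0 0 0 1]
T2·T1 = [1 0 0 0; 1 1 0 4; 0 0 1 4; 0 0 0 1]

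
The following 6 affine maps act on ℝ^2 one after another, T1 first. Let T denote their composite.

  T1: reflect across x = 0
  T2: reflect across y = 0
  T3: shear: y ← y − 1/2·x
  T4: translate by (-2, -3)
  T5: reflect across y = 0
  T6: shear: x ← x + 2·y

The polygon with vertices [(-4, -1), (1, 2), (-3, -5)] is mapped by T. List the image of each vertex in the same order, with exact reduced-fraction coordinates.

T1 reflect across x = 0: (-4, -1) → (4, -1); (1, 2) → (-1, 2); (-3, -5) → (3, -5)
T2 reflect across y = 0: (4, -1) → (4, 1); (-1, 2) → (-1, -2); (3, -5) → (3, 5)
T3 shear: y ← y − 1/2·x: (4, 1) → (4, -1); (-1, -2) → (-1, -3/2); (3, 5) → (3, 7/2)
T4 translate by (-2, -3): (4, -1) → (2, -4); (-1, -3/2) → (-3, -9/2); (3, 7/2) → (1, 1/2)
T5 reflect across y = 0: (2, -4) → (2, 4); (-3, -9/2) → (-3, 9/2); (1, 1/2) → (1, -1/2)
T6 shear: x ← x + 2·y: (2, 4) → (10, 4); (-3, 9/2) → (6, 9/2); (1, -1/2) → (0, -1/2)

image vertices: (10, 4), (6, 9/2), (0, -1/2)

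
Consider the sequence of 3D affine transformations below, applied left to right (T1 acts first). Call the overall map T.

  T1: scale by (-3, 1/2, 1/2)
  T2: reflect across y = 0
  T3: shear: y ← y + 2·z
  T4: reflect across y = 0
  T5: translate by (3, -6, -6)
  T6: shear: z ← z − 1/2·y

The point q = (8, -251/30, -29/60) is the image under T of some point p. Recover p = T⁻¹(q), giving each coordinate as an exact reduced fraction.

p = (-5/3, 3/5, 8/3)

T1 = [-3 0 0 0; 0 1/2 0 0; 0 0 1/2 0; 0 0 0 1]
T2·T1 = [-3 0 0 0; 0 -1/2 0 0; 0 0 1/2 0; 0 0 0 1]
T3·…·T1 = [-3 0 0 0; 0 -1/2 1 0; 0 0 1/2 0; 0 0 0 1]
T4·…·T1 = [-3 0 0 0; 0 1/2 -1 0; 0 0 1/2 0; 0 0 0 1]
T5·…·T1 = [-3 0 0 3; 0 1/2 -1 -6; 0 0 1/2 -6; 0 0 0 1]
T6·…·T1 = [-3 0 0 3; 0 1/2 -1 -6; 0 -1/4 1 -3; 0 0 0 1]
det M = -3/4; M⁻¹ = [-1/3 0 0 1; 0 4 4 36; 0 1 2 12; 0 0 0 1]
M⁻¹ · (8, -251/30, -29/60)ᵀ = (-5/3, 3/5, 8/3)ᵀ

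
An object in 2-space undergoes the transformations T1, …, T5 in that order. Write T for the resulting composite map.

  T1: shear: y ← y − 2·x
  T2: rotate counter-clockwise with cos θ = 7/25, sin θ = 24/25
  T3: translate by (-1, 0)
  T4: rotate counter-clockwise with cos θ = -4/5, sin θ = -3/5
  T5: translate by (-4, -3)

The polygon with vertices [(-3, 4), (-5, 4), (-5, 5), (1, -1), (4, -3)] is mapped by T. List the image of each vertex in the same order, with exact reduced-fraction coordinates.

T1 shear: y ← y − 2·x: (-3, 4) → (-3, 10); (-5, 4) → (-5, 14); (-5, 5) → (-5, 15); (1, -1) → (1, -3); (4, -3) → (4, -11)
T2 rotate counter-clockwise with cos θ = 7/25, sin θ = 24/25: (-3, 10) → (-261/25, -2/25); (-5, 14) → (-371/25, -22/25); (-5, 15) → (-79/5, -3/5); (1, -3) → (79/25, 3/25); (4, -11) → (292/25, 19/25)
T3 translate by (-1, 0): (-261/25, -2/25) → (-286/25, -2/25); (-371/25, -22/25) → (-396/25, -22/25); (-79/5, -3/5) → (-84/5, -3/5); (79/25, 3/25) → (54/25, 3/25); (292/25, 19/25) → (267/25, 19/25)
T4 rotate counter-clockwise with cos θ = -4/5, sin θ = -3/5: (-286/25, -2/25) → (1138/125, 866/125); (-396/25, -22/25) → (1518/125, 1276/125); (-84/5, -3/5) → (327/25, 264/25); (54/25, 3/25) → (-207/125, -174/125); (267/25, 19/25) → (-1011/125, -877/125)
T5 translate by (-4, -3): (1138/125, 866/125) → (638/125, 491/125); (1518/125, 1276/125) → (1018/125, 901/125); (327/25, 264/25) → (227/25, 189/25); (-207/125, -174/125) → (-707/125, -549/125); (-1011/125, -877/125) → (-1511/125, -1252/125)

image vertices: (638/125, 491/125), (1018/125, 901/125), (227/25, 189/25), (-707/125, -549/125), (-1511/125, -1252/125)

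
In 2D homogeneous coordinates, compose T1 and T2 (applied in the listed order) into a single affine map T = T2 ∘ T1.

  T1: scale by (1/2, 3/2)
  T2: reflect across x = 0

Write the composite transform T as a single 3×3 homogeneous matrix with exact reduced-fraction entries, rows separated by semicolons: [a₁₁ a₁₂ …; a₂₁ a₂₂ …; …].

T1 = [1/2 0 0; 0 3/2 0; 0 0 1]
T2·T1 = [-1/2 0 0; 0 3/2 0; 0 0 1]

T = [-1/2 0 0; 0 3/2 0; 0 0 1]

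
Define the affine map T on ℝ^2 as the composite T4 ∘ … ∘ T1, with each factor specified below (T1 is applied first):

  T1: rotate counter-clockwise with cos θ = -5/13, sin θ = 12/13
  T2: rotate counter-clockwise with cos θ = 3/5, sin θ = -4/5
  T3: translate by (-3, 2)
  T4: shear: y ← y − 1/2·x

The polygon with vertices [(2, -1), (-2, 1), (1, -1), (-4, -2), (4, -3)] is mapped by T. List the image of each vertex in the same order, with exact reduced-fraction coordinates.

T1 rotate counter-clockwise with cos θ = -5/13, sin θ = 12/13: (2, -1) → (2/13, 29/13); (-2, 1) → (-2/13, -29/13); (1, -1) → (7/13, 17/13); (-4, -2) → (44/13, -38/13); (4, -3) → (16/13, 63/13)
T2 rotate counter-clockwise with cos θ = 3/5, sin θ = -4/5: (2/13, 29/13) → (122/65, 79/65); (-2/13, -29/13) → (-122/65, -79/65); (7/13, 17/13) → (89/65, 23/65); (44/13, -38/13) → (-4/13, -58/13); (16/13, 63/13) → (60/13, 25/13)
T3 translate by (-3, 2): (122/65, 79/65) → (-73/65, 209/65); (-122/65, -79/65) → (-317/65, 51/65); (89/65, 23/65) → (-106/65, 153/65); (-4/13, -58/13) → (-43/13, -32/13); (60/13, 25/13) → (21/13, 51/13)
T4 shear: y ← y − 1/2·x: (-73/65, 209/65) → (-73/65, 491/130); (-317/65, 51/65) → (-317/65, 419/130); (-106/65, 153/65) → (-106/65, 206/65); (-43/13, -32/13) → (-43/13, -21/26); (21/13, 51/13) → (21/13, 81/26)

image vertices: (-73/65, 491/130), (-317/65, 419/130), (-106/65, 206/65), (-43/13, -21/26), (21/13, 81/26)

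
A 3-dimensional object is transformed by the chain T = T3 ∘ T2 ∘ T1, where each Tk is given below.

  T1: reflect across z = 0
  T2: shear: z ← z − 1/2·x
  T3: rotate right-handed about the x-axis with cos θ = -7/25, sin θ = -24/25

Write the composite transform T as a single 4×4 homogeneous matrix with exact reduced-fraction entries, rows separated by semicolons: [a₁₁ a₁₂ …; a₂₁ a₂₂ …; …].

T1 = [1 0 0 0; 0 1 0 0; 0 0 -1 0; 0 0 0 1]
T2·T1 = [1 0 0 0; 0 1 0 0; -1/2 0 -1 0; 0 0 0 1]
T3·…·T1 = [1 0 0 0; -12/25 -7/25 -24/25 0; 7/50 -24/25 7/25 0; 0 0 0 1]

T = [1 0 0 0; -12/25 -7/25 -24/25 0; 7/50 -24/25 7/25 0; 0 0 0 1]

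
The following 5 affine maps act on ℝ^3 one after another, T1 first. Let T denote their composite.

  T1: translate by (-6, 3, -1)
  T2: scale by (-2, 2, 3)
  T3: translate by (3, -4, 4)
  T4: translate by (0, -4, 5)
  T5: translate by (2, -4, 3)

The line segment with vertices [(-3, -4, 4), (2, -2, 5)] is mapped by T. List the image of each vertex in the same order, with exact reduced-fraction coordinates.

image vertices: (23, -14, 21), (13, -10, 24)

T1 translate by (-6, 3, -1): (-3, -4, 4) → (-9, -1, 3); (2, -2, 5) → (-4, 1, 4)
T2 scale by (-2, 2, 3): (-9, -1, 3) → (18, -2, 9); (-4, 1, 4) → (8, 2, 12)
T3 translate by (3, -4, 4): (18, -2, 9) → (21, -6, 13); (8, 2, 12) → (11, -2, 16)
T4 translate by (0, -4, 5): (21, -6, 13) → (21, -10, 18); (11, -2, 16) → (11, -6, 21)
T5 translate by (2, -4, 3): (21, -10, 18) → (23, -14, 21); (11, -6, 21) → (13, -10, 24)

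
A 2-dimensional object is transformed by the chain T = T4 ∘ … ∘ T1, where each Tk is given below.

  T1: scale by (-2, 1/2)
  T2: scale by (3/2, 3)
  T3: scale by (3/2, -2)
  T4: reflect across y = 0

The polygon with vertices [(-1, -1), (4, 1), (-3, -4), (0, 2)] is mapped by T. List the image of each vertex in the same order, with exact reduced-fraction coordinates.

image vertices: (9/2, -3), (-18, 3), (27/2, -12), (0, 6)

T1 scale by (-2, 1/2): (-1, -1) → (2, -1/2); (4, 1) → (-8, 1/2); (-3, -4) → (6, -2); (0, 2) → (0, 1)
T2 scale by (3/2, 3): (2, -1/2) → (3, -3/2); (-8, 1/2) → (-12, 3/2); (6, -2) → (9, -6); (0, 1) → (0, 3)
T3 scale by (3/2, -2): (3, -3/2) → (9/2, 3); (-12, 3/2) → (-18, -3); (9, -6) → (27/2, 12); (0, 3) → (0, -6)
T4 reflect across y = 0: (9/2, 3) → (9/2, -3); (-18, -3) → (-18, 3); (27/2, 12) → (27/2, -12); (0, -6) → (0, 6)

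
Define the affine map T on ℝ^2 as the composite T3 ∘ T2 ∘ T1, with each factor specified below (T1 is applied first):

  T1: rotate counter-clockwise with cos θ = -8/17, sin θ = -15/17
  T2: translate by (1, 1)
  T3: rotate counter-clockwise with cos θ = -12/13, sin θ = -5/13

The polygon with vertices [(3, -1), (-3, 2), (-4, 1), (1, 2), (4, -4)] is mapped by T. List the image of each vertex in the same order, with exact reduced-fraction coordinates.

image vertices: (164/221, 350/221), (-622/221, -907/221), (-423/221, -1148/221), (-538/221, -27/221), (65/17, 39/17)

T1 rotate counter-clockwise with cos θ = -8/17, sin θ = -15/17: (3, -1) → (-39/17, -37/17); (-3, 2) → (54/17, 29/17); (-4, 1) → (47/17, 52/17); (1, 2) → (22/17, -31/17); (4, -4) → (-92/17, -28/17)
T2 translate by (1, 1): (-39/17, -37/17) → (-22/17, -20/17); (54/17, 29/17) → (71/17, 46/17); (47/17, 52/17) → (64/17, 69/17); (22/17, -31/17) → (39/17, -14/17); (-92/17, -28/17) → (-75/17, -11/17)
T3 rotate counter-clockwise with cos θ = -12/13, sin θ = -5/13: (-22/17, -20/17) → (164/221, 350/221); (71/17, 46/17) → (-622/221, -907/221); (64/17, 69/17) → (-423/221, -1148/221); (39/17, -14/17) → (-538/221, -27/221); (-75/17, -11/17) → (65/17, 39/17)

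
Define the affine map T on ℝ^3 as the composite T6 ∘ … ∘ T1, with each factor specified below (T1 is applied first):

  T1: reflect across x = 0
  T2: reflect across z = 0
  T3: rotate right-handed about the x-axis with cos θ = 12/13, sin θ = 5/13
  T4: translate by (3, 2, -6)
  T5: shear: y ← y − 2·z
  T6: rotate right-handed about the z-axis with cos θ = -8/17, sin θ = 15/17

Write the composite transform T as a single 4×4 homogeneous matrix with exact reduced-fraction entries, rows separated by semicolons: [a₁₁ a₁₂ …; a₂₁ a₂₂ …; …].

T = [8/17 -30/221 -435/221 -234/17; -15/17 -16/221 -232/221 -67/17; 0 5/13 -12/13 -6; 0 0 0 1]

T1 = [-1 0 0 0; 0 1 0 0; 0 0 1 0; 0 0 0 1]
T2·T1 = [-1 0 0 0; 0 1 0 0; 0 0 -1 0; 0 0 0 1]
T3·…·T1 = [-1 0 0 0; 0 12/13 5/13 0; 0 5/13 -12/13 0; 0 0 0 1]
T4·…·T1 = [-1 0 0 3; 0 12/13 5/13 2; 0 5/13 -12/13 -6; 0 0 0 1]
T5·…·T1 = [-1 0 0 3; 0 2/13 29/13 14; 0 5/13 -12/13 -6; 0 0 0 1]
T6·…·T1 = [8/17 -30/221 -435/221 -234/17; -15/17 -16/221 -232/221 -67/17; 0 5/13 -12/13 -6; 0 0 0 1]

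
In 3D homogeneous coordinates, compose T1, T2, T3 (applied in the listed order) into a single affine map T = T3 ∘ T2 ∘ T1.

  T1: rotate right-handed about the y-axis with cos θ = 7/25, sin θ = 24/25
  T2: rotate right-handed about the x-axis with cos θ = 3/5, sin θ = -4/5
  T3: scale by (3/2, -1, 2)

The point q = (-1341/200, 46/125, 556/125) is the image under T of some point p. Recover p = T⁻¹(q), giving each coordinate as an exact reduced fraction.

T1 = [7/25 0 24/25 0; 0 1 0 0; -24/25 0 7/25 0; 0 0 0 1]
T2·T1 = [7/25 0 24/25 0; -96/125 3/5 28/125 0; -72/125 -4/5 21/125 0; 0 0 0 1]
T3·…·T1 = [21/50 0 36/25 0; 96/125 -3/5 -28/125 0; -144/125 -8/5 42/125 0; 0 0 0 1]
det M = -3; M⁻¹ = [14/75 96/125 -36/125 0; 0 -3/5 -2/5 0; 16/25 -28/125 21/250 0; 0 0 0 1]
M⁻¹ · (-1341/200, 46/125, 556/125)ᵀ = (-9/4, -2, -4)ᵀ

p = (-9/4, -2, -4)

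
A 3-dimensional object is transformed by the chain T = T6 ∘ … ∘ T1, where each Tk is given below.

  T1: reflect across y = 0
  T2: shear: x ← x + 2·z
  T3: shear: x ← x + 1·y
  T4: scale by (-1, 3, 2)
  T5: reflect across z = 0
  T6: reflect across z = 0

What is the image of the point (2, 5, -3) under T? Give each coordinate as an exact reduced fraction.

T(p) = (9, -15, -6)

T1 reflect across y = 0: (2, 5, -3) → (2, -5, -3)
T2 shear: x ← x + 2·z: (2, -5, -3) → (-4, -5, -3)
T3 shear: x ← x + 1·y: (-4, -5, -3) → (-9, -5, -3)
T4 scale by (-1, 3, 2): (-9, -5, -3) → (9, -15, -6)
T5 reflect across z = 0: (9, -15, -6) → (9, -15, 6)
T6 reflect across z = 0: (9, -15, 6) → (9, -15, -6)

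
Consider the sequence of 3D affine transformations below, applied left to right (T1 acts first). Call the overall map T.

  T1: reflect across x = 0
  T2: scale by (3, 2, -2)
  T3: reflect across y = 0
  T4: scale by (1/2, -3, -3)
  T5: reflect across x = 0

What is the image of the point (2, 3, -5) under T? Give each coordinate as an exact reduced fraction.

T1 reflect across x = 0: (2, 3, -5) → (-2, 3, -5)
T2 scale by (3, 2, -2): (-2, 3, -5) → (-6, 6, 10)
T3 reflect across y = 0: (-6, 6, 10) → (-6, -6, 10)
T4 scale by (1/2, -3, -3): (-6, -6, 10) → (-3, 18, -30)
T5 reflect across x = 0: (-3, 18, -30) → (3, 18, -30)

T(p) = (3, 18, -30)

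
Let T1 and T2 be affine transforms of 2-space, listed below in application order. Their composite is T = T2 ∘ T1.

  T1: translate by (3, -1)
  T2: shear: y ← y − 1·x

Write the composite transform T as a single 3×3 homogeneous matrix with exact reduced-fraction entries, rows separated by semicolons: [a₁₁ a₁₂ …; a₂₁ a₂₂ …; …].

T1 = [1 0 3; 0 1 -1; 0 0 1]
T2·T1 = [1 0 3; -1 1 -4; 0 0 1]

T = [1 0 3; -1 1 -4; 0 0 1]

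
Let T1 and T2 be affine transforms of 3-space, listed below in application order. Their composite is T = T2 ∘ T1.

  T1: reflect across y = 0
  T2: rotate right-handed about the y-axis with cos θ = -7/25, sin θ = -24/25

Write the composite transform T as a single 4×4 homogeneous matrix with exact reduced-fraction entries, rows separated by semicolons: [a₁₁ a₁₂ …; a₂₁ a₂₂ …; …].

T = [-7/25 0 -24/25 0; 0 -1 0 0; 24/25 0 -7/25 0; 0 0 0 1]

T1 = [1 0 0 0; 0 -1 0 0; 0 0 1 0; 0 0 0 1]
T2·T1 = [-7/25 0 -24/25 0; 0 -1 0 0; 24/25 0 -7/25 0; 0 0 0 1]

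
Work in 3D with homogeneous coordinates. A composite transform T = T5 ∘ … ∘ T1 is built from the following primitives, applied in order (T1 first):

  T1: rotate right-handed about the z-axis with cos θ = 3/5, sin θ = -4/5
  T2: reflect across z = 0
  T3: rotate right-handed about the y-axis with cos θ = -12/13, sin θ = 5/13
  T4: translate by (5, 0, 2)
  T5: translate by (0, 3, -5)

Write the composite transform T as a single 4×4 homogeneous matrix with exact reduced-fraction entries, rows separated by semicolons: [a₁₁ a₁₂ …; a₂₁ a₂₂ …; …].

T1 = [3/5 4/5 0 0; -4/5 3/5 0 0; 0 0 1 0; 0 0 0 1]
T2·T1 = [3/5 4/5 0 0; -4/5 3/5 0 0; 0 0 -1 0; 0 0 0 1]
T3·…·T1 = [-36/65 -48/65 -5/13 0; -4/5 3/5 0 0; -3/13 -4/13 12/13 0; 0 0 0 1]
T4·…·T1 = [-36/65 -48/65 -5/13 5; -4/5 3/5 0 0; -3/13 -4/13 12/13 2; 0 0 0 1]
T5·…·T1 = [-36/65 -48/65 -5/13 5; -4/5 3/5 0 3; -3/13 -4/13 12/13 -3; 0 0 0 1]

T = [-36/65 -48/65 -5/13 5; -4/5 3/5 0 3; -3/13 -4/13 12/13 -3; 0 0 0 1]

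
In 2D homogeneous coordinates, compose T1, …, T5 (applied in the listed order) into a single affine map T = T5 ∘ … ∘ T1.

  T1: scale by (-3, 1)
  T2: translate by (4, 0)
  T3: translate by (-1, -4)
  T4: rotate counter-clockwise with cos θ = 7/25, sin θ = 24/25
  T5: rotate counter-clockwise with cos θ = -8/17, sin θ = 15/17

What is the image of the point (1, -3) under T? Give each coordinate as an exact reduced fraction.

T1 scale by (-3, 1): (1, -3) → (-3, -3)
T2 translate by (4, 0): (-3, -3) → (1, -3)
T3 translate by (-1, -4): (1, -3) → (0, -7)
T4 rotate counter-clockwise with cos θ = 7/25, sin θ = 24/25: (0, -7) → (168/25, -49/25)
T5 rotate counter-clockwise with cos θ = -8/17, sin θ = 15/17: (168/25, -49/25) → (-609/425, 2912/425)

T(p) = (-609/425, 2912/425)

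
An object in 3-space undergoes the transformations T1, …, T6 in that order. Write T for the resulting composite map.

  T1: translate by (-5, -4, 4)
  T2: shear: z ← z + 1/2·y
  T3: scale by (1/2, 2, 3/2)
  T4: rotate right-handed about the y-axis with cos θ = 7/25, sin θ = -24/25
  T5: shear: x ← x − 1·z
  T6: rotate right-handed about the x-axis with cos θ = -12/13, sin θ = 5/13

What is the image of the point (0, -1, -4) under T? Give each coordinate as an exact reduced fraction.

T(p) = (127/20, 549/52, -43/65)

T1 translate by (-5, -4, 4): (0, -1, -4) → (-5, -5, 0)
T2 shear: z ← z + 1/2·y: (-5, -5, 0) → (-5, -5, -5/2)
T3 scale by (1/2, 2, 3/2): (-5, -5, -5/2) → (-5/2, -10, -15/4)
T4 rotate right-handed about the y-axis with cos θ = 7/25, sin θ = -24/25: (-5/2, -10, -15/4) → (29/10, -10, -69/20)
T5 shear: x ← x − 1·z: (29/10, -10, -69/20) → (127/20, -10, -69/20)
T6 rotate right-handed about the x-axis with cos θ = -12/13, sin θ = 5/13: (127/20, -10, -69/20) → (127/20, 549/52, -43/65)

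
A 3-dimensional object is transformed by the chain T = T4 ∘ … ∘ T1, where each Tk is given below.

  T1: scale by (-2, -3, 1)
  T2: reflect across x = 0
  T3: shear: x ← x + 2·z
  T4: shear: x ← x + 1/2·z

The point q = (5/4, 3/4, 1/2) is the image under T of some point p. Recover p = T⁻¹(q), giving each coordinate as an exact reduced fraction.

p = (0, -1/4, 1/2)

T1 = [-2 0 0 0; 0 -3 0 0; 0 0 1 0; 0 0 0 1]
T2·T1 = [2 0 0 0; 0 -3 0 0; 0 0 1 0; 0 0 0 1]
T3·…·T1 = [2 0 2 0; 0 -3 0 0; 0 0 1 0; 0 0 0 1]
T4·…·T1 = [2 0 5/2 0; 0 -3 0 0; 0 0 1 0; 0 0 0 1]
det M = -6; M⁻¹ = [1/2 0 -5/4 0; 0 -1/3 0 0; 0 0 1 0; 0 0 0 1]
M⁻¹ · (5/4, 3/4, 1/2)ᵀ = (0, -1/4, 1/2)ᵀ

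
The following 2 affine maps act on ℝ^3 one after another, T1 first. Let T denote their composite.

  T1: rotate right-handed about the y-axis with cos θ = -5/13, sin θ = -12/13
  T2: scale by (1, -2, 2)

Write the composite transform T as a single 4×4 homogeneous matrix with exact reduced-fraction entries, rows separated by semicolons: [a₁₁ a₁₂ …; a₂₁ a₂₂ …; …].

T1 = [-5/13 0 -12/13 0; 0 1 0 0; 12/13 0 -5/13 0; 0 0 0 1]
T2·T1 = [-5/13 0 -12/13 0; 0 -2 0 0; 24/13 0 -10/13 0; 0 0 0 1]

T = [-5/13 0 -12/13 0; 0 -2 0 0; 24/13 0 -10/13 0; 0 0 0 1]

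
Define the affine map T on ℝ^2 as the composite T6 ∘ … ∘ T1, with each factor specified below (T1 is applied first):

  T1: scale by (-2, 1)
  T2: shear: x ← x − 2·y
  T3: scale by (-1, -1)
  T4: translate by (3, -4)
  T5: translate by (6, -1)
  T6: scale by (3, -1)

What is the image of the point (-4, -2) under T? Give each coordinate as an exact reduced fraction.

T1 scale by (-2, 1): (-4, -2) → (8, -2)
T2 shear: x ← x − 2·y: (8, -2) → (12, -2)
T3 scale by (-1, -1): (12, -2) → (-12, 2)
T4 translate by (3, -4): (-12, 2) → (-9, -2)
T5 translate by (6, -1): (-9, -2) → (-3, -3)
T6 scale by (3, -1): (-3, -3) → (-9, 3)

T(p) = (-9, 3)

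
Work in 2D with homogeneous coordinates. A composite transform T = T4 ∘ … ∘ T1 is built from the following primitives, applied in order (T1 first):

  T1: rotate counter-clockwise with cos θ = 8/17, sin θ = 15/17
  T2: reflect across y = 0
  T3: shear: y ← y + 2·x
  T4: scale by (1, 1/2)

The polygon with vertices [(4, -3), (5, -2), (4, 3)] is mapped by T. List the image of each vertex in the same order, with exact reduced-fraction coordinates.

T1 rotate counter-clockwise with cos θ = 8/17, sin θ = 15/17: (4, -3) → (77/17, 36/17); (5, -2) → (70/17, 59/17); (4, 3) → (-13/17, 84/17)
T2 reflect across y = 0: (77/17, 36/17) → (77/17, -36/17); (70/17, 59/17) → (70/17, -59/17); (-13/17, 84/17) → (-13/17, -84/17)
T3 shear: y ← y + 2·x: (77/17, -36/17) → (77/17, 118/17); (70/17, -59/17) → (70/17, 81/17); (-13/17, -84/17) → (-13/17, -110/17)
T4 scale by (1, 1/2): (77/17, 118/17) → (77/17, 59/17); (70/17, 81/17) → (70/17, 81/34); (-13/17, -110/17) → (-13/17, -55/17)

image vertices: (77/17, 59/17), (70/17, 81/34), (-13/17, -55/17)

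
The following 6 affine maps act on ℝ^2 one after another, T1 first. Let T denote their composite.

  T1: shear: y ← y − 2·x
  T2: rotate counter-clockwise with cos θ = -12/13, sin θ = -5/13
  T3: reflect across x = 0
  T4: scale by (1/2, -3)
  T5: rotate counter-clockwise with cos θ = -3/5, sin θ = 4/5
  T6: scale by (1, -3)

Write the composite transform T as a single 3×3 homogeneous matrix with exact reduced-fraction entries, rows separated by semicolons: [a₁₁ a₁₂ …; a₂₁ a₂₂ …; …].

T1 = [1 0 0; -2 1 0; 0 0 1]
T2·T1 = [-22/13 5/13 0; 19/13 -12/13 0; 0 0 1]
T3·…·T1 = [22/13 -5/13 0; 19/13 -12/13 0; 0 0 1]
T4·…·T1 = [11/13 -5/26 0; -57/13 36/13 0; 0 0 1]
T5·…·T1 = [3 -21/10 0; 43/13 -118/65 0; 0 0 1]
T6·…·T1 = [3 -21/10 0; -129/13 354/65 0; 0 0 1]

T = [3 -21/10 0; -129/13 354/65 0; 0 0 1]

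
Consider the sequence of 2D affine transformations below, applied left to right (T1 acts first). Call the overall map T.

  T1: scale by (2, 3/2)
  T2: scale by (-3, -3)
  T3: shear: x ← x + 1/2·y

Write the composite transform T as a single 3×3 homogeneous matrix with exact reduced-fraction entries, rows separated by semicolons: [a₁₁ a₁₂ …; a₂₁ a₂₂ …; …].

T1 = [2 0 0; 0 3/2 0; 0 0 1]
T2·T1 = [-6 0 0; 0 -9/2 0; 0 0 1]
T3·…·T1 = [-6 -9/4 0; 0 -9/2 0; 0 0 1]

T = [-6 -9/4 0; 0 -9/2 0; 0 0 1]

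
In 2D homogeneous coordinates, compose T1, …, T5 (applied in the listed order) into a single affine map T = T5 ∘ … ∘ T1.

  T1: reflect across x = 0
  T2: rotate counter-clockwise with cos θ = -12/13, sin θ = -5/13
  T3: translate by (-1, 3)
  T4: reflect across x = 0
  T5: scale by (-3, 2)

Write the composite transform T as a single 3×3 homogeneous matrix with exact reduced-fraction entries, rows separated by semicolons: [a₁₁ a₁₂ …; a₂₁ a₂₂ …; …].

T1 = [-1 0 0; 0 1 0; 0 0 1]
T2·T1 = [12/13 5/13 0; 5/13 -12/13 0; 0 0 1]
T3·…·T1 = [12/13 5/13 -1; 5/13 -12/13 3; 0 0 1]
T4·…·T1 = [-12/13 -5/13 1; 5/13 -12/13 3; 0 0 1]
T5·…·T1 = [36/13 15/13 -3; 10/13 -24/13 6; 0 0 1]

T = [36/13 15/13 -3; 10/13 -24/13 6; 0 0 1]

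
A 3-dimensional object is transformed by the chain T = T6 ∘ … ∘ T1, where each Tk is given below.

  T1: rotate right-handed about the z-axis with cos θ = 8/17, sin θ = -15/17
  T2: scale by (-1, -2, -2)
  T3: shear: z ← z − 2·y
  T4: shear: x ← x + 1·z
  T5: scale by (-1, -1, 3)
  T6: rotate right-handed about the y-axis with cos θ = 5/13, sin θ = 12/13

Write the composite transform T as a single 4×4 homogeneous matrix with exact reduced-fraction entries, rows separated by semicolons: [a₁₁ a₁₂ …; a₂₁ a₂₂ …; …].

T = [-140/17 1067/221 -62/13 0; -30/17 16/17 0 0; -132/17 684/221 -54/13 0; 0 0 0 1]

T1 = [8/17 15/17 0 0; -15/17 8/17 0 0; 0 0 1 0; 0 0 0 1]
T2·T1 = [-8/17 -15/17 0 0; 30/17 -16/17 0 0; 0 0 -2 0; 0 0 0 1]
T3·…·T1 = [-8/17 -15/17 0 0; 30/17 -16/17 0 0; -60/17 32/17 -2 0; 0 0 0 1]
T4·…·T1 = [-4 1 -2 0; 30/17 -16/17 0 0; -60/17 32/17 -2 0; 0 0 0 1]
T5·…·T1 = [4 -1 2 0; -30/17 16/17 0 0; -180/17 96/17 -6 0; 0 0 0 1]
T6·…·T1 = [-140/17 1067/221 -62/13 0; -30/17 16/17 0 0; -132/17 684/221 -54/13 0; 0 0 0 1]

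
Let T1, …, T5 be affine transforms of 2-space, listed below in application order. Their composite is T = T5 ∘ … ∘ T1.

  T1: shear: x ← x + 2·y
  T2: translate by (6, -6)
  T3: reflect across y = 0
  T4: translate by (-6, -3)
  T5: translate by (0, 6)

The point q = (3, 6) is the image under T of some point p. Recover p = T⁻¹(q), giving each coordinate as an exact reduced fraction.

T1 = [1 2 0; 0 1 0; 0 0 1]
T2·T1 = [1 2 6; 0 1 -6; 0 0 1]
T3·…·T1 = [1 2 6; 0 -1 6; 0 0 1]
T4·…·T1 = [1 2 0; 0 -1 3; 0 0 1]
T5·…·T1 = [1 2 0; 0 -1 9; 0 0 1]
det M = -1; M⁻¹ = [1 2 -18; 0 -1 9; 0 0 1]
M⁻¹ · (3, 6)ᵀ = (-3, 3)ᵀ

p = (-3, 3)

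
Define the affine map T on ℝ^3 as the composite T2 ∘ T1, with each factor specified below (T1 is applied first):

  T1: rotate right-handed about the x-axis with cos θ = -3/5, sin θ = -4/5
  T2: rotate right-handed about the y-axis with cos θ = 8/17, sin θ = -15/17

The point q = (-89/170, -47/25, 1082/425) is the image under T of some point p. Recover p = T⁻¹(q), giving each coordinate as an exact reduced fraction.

T1 = [1 0 0 0; 0 -3/5 4/5 0; 0 -4/5 -3/5 0; 0 0 0 1]
T2·T1 = [8/17 12/17 9/17 0; 0 -3/5 4/5 0; 15/17 -32/85 -24/85 0; 0 0 0 1]
det M = 1; M⁻¹ = [8/17 0 15/17 0; 12/17 -3/5 -32/85 0; 9/17 4/5 -24/85 0; 0 0 0 1]
M⁻¹ · (-89/170, -47/25, 1082/425)ᵀ = (2, -1/5, -5/2)ᵀ

p = (2, -1/5, -5/2)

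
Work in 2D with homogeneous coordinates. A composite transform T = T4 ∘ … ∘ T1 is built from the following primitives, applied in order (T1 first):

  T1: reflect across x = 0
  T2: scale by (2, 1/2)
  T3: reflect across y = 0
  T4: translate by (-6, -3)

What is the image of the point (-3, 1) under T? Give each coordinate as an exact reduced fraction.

T1 reflect across x = 0: (-3, 1) → (3, 1)
T2 scale by (2, 1/2): (3, 1) → (6, 1/2)
T3 reflect across y = 0: (6, 1/2) → (6, -1/2)
T4 translate by (-6, -3): (6, -1/2) → (0, -7/2)

T(p) = (0, -7/2)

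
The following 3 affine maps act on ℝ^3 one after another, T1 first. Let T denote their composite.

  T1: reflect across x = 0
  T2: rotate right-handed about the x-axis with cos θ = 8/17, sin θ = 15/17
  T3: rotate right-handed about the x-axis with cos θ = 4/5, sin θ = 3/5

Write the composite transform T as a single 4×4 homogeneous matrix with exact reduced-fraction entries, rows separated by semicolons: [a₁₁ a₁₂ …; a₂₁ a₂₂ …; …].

T = [-1 0 0 0; 0 -13/85 -84/85 0; 0 84/85 -13/85 0; 0 0 0 1]

T1 = [-1 0 0 0; 0 1 0 0; 0 0 1 0; 0 0 0 1]
T2·T1 = [-1 0 0 0; 0 8/17 -15/17 0; 0 15/17 8/17 0; 0 0 0 1]
T3·…·T1 = [-1 0 0 0; 0 -13/85 -84/85 0; 0 84/85 -13/85 0; 0 0 0 1]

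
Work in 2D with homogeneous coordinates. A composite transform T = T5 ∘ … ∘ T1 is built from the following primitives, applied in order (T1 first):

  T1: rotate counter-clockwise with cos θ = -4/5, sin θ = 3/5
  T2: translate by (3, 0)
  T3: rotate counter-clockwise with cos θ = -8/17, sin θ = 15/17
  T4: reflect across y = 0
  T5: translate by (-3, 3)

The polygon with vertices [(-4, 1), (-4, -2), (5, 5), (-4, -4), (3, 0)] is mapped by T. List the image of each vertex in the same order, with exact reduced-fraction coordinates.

T1 rotate counter-clockwise with cos θ = -4/5, sin θ = 3/5: (-4, 1) → (13/5, -16/5); (-4, -2) → (22/5, -4/5); (5, 5) → (-7, -1); (-4, -4) → (28/5, 4/5); (3, 0) → (-12/5, 9/5)
T2 translate by (3, 0): (13/5, -16/5) → (28/5, -16/5); (22/5, -4/5) → (37/5, -4/5); (-7, -1) → (-4, -1); (28/5, 4/5) → (43/5, 4/5); (-12/5, 9/5) → (3/5, 9/5)
T3 rotate counter-clockwise with cos θ = -8/17, sin θ = 15/17: (28/5, -16/5) → (16/85, 548/85); (37/5, -4/5) → (-236/85, 587/85); (-4, -1) → (47/17, -52/17); (43/5, 4/5) → (-404/85, 613/85); (3/5, 9/5) → (-159/85, -27/85)
T4 reflect across y = 0: (16/85, 548/85) → (16/85, -548/85); (-236/85, 587/85) → (-236/85, -587/85); (47/17, -52/17) → (47/17, 52/17); (-404/85, 613/85) → (-404/85, -613/85); (-159/85, -27/85) → (-159/85, 27/85)
T5 translate by (-3, 3): (16/85, -548/85) → (-239/85, -293/85); (-236/85, -587/85) → (-491/85, -332/85); (47/17, 52/17) → (-4/17, 103/17); (-404/85, -613/85) → (-659/85, -358/85); (-159/85, 27/85) → (-414/85, 282/85)

image vertices: (-239/85, -293/85), (-491/85, -332/85), (-4/17, 103/17), (-659/85, -358/85), (-414/85, 282/85)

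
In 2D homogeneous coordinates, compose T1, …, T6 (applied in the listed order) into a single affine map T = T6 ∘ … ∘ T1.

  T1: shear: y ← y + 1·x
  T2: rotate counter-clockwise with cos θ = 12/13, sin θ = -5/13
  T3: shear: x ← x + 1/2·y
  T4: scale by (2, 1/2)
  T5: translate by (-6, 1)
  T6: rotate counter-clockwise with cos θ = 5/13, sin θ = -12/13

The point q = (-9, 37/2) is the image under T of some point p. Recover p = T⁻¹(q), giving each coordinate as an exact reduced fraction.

T1 = [1 0 0; 1 1 0; 0 0 1]
T2·T1 = [17/13 5/13 0; 7/13 12/13 0; 0 0 1]
T3·…·T1 = [41/26 11/13 0; 7/13 12/13 0; 0 0 1]
T4·…·T1 = [41/13 22/13 0; 7/26 6/13 0; 0 0 1]
T5·…·T1 = [41/13 22/13 -6; 7/26 6/13 1; 0 0 1]
T6·…·T1 = [19/13 14/13 -18/13; -73/26 -18/13 77/13; 0 0 1]
det M = 1; M⁻¹ = [-18/13 -14/13 58/13; 73/26 19/13 -62/13; 0 0 1]
M⁻¹ · (-9, 37/2)ᵀ = (-3, -3)ᵀ

p = (-3, -3)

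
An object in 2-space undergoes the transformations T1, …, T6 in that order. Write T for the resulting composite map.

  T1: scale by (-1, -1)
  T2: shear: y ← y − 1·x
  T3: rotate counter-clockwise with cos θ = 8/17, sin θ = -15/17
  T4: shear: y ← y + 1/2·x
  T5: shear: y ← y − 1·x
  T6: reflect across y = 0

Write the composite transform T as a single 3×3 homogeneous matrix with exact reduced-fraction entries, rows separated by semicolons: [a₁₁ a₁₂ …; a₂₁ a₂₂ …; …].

T = [7/17 -15/17 0; -39/34 1/34 0; 0 0 1]

T1 = [-1 0 0; 0 -1 0; 0 0 1]
T2·T1 = [-1 0 0; 1 -1 0; 0 0 1]
T3·…·T1 = [7/17 -15/17 0; 23/17 -8/17 0; 0 0 1]
T4·…·T1 = [7/17 -15/17 0; 53/34 -31/34 0; 0 0 1]
T5·…·T1 = [7/17 -15/17 0; 39/34 -1/34 0; 0 0 1]
T6·…·T1 = [7/17 -15/17 0; -39/34 1/34 0; 0 0 1]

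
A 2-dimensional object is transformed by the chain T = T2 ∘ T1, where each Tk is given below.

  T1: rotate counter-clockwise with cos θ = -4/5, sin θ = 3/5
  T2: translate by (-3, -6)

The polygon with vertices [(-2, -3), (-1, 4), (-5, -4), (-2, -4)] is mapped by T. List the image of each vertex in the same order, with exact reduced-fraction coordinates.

T1 rotate counter-clockwise with cos θ = -4/5, sin θ = 3/5: (-2, -3) → (17/5, 6/5); (-1, 4) → (-8/5, -19/5); (-5, -4) → (32/5, 1/5); (-2, -4) → (4, 2)
T2 translate by (-3, -6): (17/5, 6/5) → (2/5, -24/5); (-8/5, -19/5) → (-23/5, -49/5); (32/5, 1/5) → (17/5, -29/5); (4, 2) → (1, -4)

image vertices: (2/5, -24/5), (-23/5, -49/5), (17/5, -29/5), (1, -4)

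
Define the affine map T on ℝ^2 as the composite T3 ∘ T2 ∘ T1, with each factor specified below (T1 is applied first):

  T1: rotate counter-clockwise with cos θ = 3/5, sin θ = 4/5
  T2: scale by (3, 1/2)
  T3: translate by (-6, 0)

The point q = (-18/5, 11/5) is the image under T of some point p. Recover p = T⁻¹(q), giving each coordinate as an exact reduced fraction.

T1 = [3/5 -4/5 0; 4/5 3/5 0; 0 0 1]
T2·T1 = [9/5 -12/5 0; 2/5 3/10 0; 0 0 1]
T3·…·T1 = [9/5 -12/5 -6; 2/5 3/10 0; 0 0 1]
det M = 3/2; M⁻¹ = [1/5 8/5 6/5; -4/15 6/5 -8/5; 0 0 1]
M⁻¹ · (-18/5, 11/5)ᵀ = (4, 2)ᵀ

p = (4, 2)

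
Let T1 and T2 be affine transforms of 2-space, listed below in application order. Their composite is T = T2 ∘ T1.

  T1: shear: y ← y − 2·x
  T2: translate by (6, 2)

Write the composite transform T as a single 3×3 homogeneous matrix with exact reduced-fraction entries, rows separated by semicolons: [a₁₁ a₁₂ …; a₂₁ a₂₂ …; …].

T1 = [1 0 0; -2 1 0; 0 0 1]
T2·T1 = [1 0 6; -2 1 2; 0 0 1]

T = [1 0 6; -2 1 2; 0 0 1]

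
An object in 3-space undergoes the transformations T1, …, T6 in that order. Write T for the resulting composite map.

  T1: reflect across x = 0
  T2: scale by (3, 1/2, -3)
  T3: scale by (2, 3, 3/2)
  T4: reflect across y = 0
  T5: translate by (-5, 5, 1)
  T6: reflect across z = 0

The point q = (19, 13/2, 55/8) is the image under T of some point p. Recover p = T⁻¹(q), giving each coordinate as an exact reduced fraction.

p = (-4, -1, 7/4)

T1 = [-1 0 0 0; 0 1 0 0; 0 0 1 0; 0 0 0 1]
T2·T1 = [-3 0 0 0; 0 1/2 0 0; 0 0 -3 0; 0 0 0 1]
T3·…·T1 = [-6 0 0 0; 0 3/2 0 0; 0 0 -9/2 0; 0 0 0 1]
T4·…·T1 = [-6 0 0 0; 0 -3/2 0 0; 0 0 -9/2 0; 0 0 0 1]
T5·…·T1 = [-6 0 0 -5; 0 -3/2 0 5; 0 0 -9/2 1; 0 0 0 1]
T6·…·T1 = [-6 0 0 -5; 0 -3/2 0 5; 0 0 9/2 -1; 0 0 0 1]
det M = 81/2; M⁻¹ = [-1/6 0 0 -5/6; 0 -2/3 0 10/3; 0 0 2/9 2/9; 0 0 0 1]
M⁻¹ · (19, 13/2, 55/8)ᵀ = (-4, -1, 7/4)ᵀ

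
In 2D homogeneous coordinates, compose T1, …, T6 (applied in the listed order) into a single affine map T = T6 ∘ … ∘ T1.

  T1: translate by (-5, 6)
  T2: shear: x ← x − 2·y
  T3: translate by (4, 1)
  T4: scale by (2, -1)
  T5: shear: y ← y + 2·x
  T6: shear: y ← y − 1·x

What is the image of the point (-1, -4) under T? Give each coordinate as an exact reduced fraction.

T(p) = (-12, -15)

T1 translate by (-5, 6): (-1, -4) → (-6, 2)
T2 shear: x ← x − 2·y: (-6, 2) → (-10, 2)
T3 translate by (4, 1): (-10, 2) → (-6, 3)
T4 scale by (2, -1): (-6, 3) → (-12, -3)
T5 shear: y ← y + 2·x: (-12, -3) → (-12, -27)
T6 shear: y ← y − 1·x: (-12, -27) → (-12, -15)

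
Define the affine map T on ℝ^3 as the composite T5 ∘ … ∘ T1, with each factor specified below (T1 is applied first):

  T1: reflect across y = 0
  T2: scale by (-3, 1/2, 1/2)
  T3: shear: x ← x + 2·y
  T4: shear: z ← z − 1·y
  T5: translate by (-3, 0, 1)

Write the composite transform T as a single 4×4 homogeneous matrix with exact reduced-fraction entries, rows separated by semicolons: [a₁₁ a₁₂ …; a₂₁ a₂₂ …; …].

T = [-3 -1 0 -3; 0 -1/2 0 0; 0 1/2 1/2 1; 0 0 0 1]

T1 = [1 0 0 0; 0 -1 0 0; 0 0 1 0; 0 0 0 1]
T2·T1 = [-3 0 0 0; 0 -1/2 0 0; 0 0 1/2 0; 0 0 0 1]
T3·…·T1 = [-3 -1 0 0; 0 -1/2 0 0; 0 0 1/2 0; 0 0 0 1]
T4·…·T1 = [-3 -1 0 0; 0 -1/2 0 0; 0 1/2 1/2 0; 0 0 0 1]
T5·…·T1 = [-3 -1 0 -3; 0 -1/2 0 0; 0 1/2 1/2 1; 0 0 0 1]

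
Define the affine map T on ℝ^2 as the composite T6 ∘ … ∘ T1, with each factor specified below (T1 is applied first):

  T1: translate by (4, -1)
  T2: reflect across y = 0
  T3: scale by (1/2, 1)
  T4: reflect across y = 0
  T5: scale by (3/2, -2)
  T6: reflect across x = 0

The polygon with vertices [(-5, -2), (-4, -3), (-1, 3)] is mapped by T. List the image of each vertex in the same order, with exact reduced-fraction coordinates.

T1 translate by (4, -1): (-5, -2) → (-1, -3); (-4, -3) → (0, -4); (-1, 3) → (3, 2)
T2 reflect across y = 0: (-1, -3) → (-1, 3); (0, -4) → (0, 4); (3, 2) → (3, -2)
T3 scale by (1/2, 1): (-1, 3) → (-1/2, 3); (0, 4) → (0, 4); (3, -2) → (3/2, -2)
T4 reflect across y = 0: (-1/2, 3) → (-1/2, -3); (0, 4) → (0, -4); (3/2, -2) → (3/2, 2)
T5 scale by (3/2, -2): (-1/2, -3) → (-3/4, 6); (0, -4) → (0, 8); (3/2, 2) → (9/4, -4)
T6 reflect across x = 0: (-3/4, 6) → (3/4, 6); (0, 8) → (0, 8); (9/4, -4) → (-9/4, -4)

image vertices: (3/4, 6), (0, 8), (-9/4, -4)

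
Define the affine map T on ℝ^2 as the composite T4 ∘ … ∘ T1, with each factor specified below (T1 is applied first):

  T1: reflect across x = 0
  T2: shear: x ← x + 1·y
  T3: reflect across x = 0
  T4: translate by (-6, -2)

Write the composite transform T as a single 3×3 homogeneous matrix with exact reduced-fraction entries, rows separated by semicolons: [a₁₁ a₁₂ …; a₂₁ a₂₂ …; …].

T = [1 -1 -6; 0 1 -2; 0 0 1]

T1 = [-1 0 0; 0 1 0; 0 0 1]
T2·T1 = [-1 1 0; 0 1 0; 0 0 1]
T3·…·T1 = [1 -1 0; 0 1 0; 0 0 1]
T4·…·T1 = [1 -1 -6; 0 1 -2; 0 0 1]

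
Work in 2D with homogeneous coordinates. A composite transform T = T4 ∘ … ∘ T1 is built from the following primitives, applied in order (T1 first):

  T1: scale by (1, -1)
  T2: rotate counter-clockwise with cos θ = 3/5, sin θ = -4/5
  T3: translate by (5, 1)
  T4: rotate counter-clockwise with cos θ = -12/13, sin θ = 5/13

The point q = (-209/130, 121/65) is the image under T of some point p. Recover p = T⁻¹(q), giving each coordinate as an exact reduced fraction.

T1 = [1 0 0; 0 -1 0; 0 0 1]
T2·T1 = [3/5 -4/5 0; -4/5 -3/5 0; 0 0 1]
T3·…·T1 = [3/5 -4/5 5; -4/5 -3/5 1; 0 0 1]
T4·…·T1 = [-16/65 63/65 -5; 63/65 16/65 1; 0 0 1]
det M = -1; M⁻¹ = [-16/65 63/65 -11/5; 63/65 16/65 23/5; 0 0 1]
M⁻¹ · (-209/130, 121/65)ᵀ = (0, 7/2)ᵀ

p = (0, 7/2)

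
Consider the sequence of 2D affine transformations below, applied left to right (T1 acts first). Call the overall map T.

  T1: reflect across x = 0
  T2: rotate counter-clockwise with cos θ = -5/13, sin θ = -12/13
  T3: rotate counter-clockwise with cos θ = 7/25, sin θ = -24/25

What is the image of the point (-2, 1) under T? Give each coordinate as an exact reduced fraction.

T1 reflect across x = 0: (-2, 1) → (2, 1)
T2 rotate counter-clockwise with cos θ = -5/13, sin θ = -12/13: (2, 1) → (2/13, -29/13)
T3 rotate counter-clockwise with cos θ = 7/25, sin θ = -24/25: (2/13, -29/13) → (-682/325, -251/325)

T(p) = (-682/325, -251/325)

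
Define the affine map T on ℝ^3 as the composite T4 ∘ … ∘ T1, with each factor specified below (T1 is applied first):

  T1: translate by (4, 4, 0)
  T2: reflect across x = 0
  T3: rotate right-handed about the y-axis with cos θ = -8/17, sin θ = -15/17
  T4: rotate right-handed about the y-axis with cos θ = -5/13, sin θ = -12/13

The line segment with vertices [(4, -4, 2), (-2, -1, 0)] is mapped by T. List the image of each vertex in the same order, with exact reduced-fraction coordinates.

image vertices: (86/13, 0, 64/13), (280/221, 3, 342/221)

T1 translate by (4, 4, 0): (4, -4, 2) → (8, 0, 2); (-2, -1, 0) → (2, 3, 0)
T2 reflect across x = 0: (8, 0, 2) → (-8, 0, 2); (2, 3, 0) → (-2, 3, 0)
T3 rotate right-handed about the y-axis with cos θ = -8/17, sin θ = -15/17: (-8, 0, 2) → (2, 0, -8); (-2, 3, 0) → (16/17, 3, -30/17)
T4 rotate right-handed about the y-axis with cos θ = -5/13, sin θ = -12/13: (2, 0, -8) → (86/13, 0, 64/13); (16/17, 3, -30/17) → (280/221, 3, 342/221)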